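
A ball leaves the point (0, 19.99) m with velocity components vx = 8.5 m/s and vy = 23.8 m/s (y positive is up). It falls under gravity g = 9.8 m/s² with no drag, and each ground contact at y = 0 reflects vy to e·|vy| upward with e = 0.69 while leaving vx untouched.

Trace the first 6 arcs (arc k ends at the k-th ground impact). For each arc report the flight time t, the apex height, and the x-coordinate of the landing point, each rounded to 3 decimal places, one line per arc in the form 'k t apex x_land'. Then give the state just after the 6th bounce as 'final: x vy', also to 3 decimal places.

Arc 1: start y=19.990, vy=23.800 → t=5.587, apex=48.890, x_land=47.492, impact vy=-30.956
  bounce: vy ← 0.69·30.956 = 21.359
Arc 2: start y=0.000, vy=21.359 → t=4.359, apex=23.277, x_land=84.544, impact vy=-21.359
  bounce: vy ← 0.69·21.359 = 14.738
Arc 3: start y=0.000, vy=14.738 → t=3.008, apex=11.082, x_land=110.110, impact vy=-14.738
  bounce: vy ← 0.69·14.738 = 10.169
Arc 4: start y=0.000, vy=10.169 → t=2.075, apex=5.276, x_land=127.750, impact vy=-10.169
  bounce: vy ← 0.69·10.169 = 7.017
Arc 5: start y=0.000, vy=7.017 → t=1.432, apex=2.512, x_land=139.922, impact vy=-7.017
  bounce: vy ← 0.69·7.017 = 4.842
Arc 6: start y=0.000, vy=4.842 → t=0.988, apex=1.196, x_land=148.321, impact vy=-4.842
  bounce: vy ← 0.69·4.842 = 3.341

1 5.587 48.890 47.492
2 4.359 23.277 84.544
3 3.008 11.082 110.110
4 2.075 5.276 127.750
5 1.432 2.512 139.922
6 0.988 1.196 148.321
final: 148.321 3.341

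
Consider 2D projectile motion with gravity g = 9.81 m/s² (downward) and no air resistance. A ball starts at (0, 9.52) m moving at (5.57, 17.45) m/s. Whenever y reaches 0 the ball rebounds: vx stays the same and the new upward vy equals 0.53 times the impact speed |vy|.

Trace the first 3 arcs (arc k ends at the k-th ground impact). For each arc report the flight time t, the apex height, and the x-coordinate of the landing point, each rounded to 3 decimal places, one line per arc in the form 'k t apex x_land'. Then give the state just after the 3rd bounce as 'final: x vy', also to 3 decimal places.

1 4.038 25.040 22.493
2 2.395 7.034 35.833
3 1.269 1.976 42.903
final: 42.903 3.300

Arc 1: start y=9.520, vy=17.450 → t=4.038, apex=25.040, x_land=22.493, impact vy=-22.165
  bounce: vy ← 0.53·22.165 = 11.747
Arc 2: start y=0.000, vy=11.747 → t=2.395, apex=7.034, x_land=35.833, impact vy=-11.747
  bounce: vy ← 0.53·11.747 = 6.226
Arc 3: start y=0.000, vy=6.226 → t=1.269, apex=1.976, x_land=42.903, impact vy=-6.226
  bounce: vy ← 0.53·6.226 = 3.300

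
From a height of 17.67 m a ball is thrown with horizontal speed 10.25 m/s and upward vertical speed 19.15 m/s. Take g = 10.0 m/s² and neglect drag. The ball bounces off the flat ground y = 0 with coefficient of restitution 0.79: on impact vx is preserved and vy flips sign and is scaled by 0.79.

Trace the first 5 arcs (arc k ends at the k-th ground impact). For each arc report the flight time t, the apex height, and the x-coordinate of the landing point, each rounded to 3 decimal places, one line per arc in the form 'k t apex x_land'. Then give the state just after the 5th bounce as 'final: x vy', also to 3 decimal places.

Arc 1: start y=17.670, vy=19.150 → t=4.599, apex=36.006, x_land=47.135, impact vy=-26.835
  bounce: vy ← 0.79·26.835 = 21.200
Arc 2: start y=0.000, vy=21.200 → t=4.240, apex=22.471, x_land=90.594, impact vy=-21.200
  bounce: vy ← 0.79·21.200 = 16.748
Arc 3: start y=0.000, vy=16.748 → t=3.350, apex=14.024, x_land=124.927, impact vy=-16.748
  bounce: vy ← 0.79·16.748 = 13.231
Arc 4: start y=0.000, vy=13.231 → t=2.646, apex=8.753, x_land=152.050, impact vy=-13.231
  bounce: vy ← 0.79·13.231 = 10.452
Arc 5: start y=0.000, vy=10.452 → t=2.090, apex=5.463, x_land=173.477, impact vy=-10.452
  bounce: vy ← 0.79·10.452 = 8.257

1 4.599 36.006 47.135
2 4.240 22.471 90.594
3 3.350 14.024 124.927
4 2.646 8.753 152.050
5 2.090 5.463 173.477
final: 173.477 8.257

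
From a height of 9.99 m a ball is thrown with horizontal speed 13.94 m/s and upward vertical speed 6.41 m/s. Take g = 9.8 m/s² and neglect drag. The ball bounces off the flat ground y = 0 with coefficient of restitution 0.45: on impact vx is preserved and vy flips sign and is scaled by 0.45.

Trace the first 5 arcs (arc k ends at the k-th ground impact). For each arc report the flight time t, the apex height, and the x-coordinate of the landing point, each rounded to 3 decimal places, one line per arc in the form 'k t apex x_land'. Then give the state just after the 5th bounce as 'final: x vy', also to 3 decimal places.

Arc 1: start y=9.990, vy=6.410 → t=2.225, apex=12.086, x_land=31.011, impact vy=-15.391
  bounce: vy ← 0.45·15.391 = 6.926
Arc 2: start y=0.000, vy=6.926 → t=1.413, apex=2.447, x_land=50.715, impact vy=-6.926
  bounce: vy ← 0.45·6.926 = 3.117
Arc 3: start y=0.000, vy=3.117 → t=0.636, apex=0.496, x_land=59.582, impact vy=-3.117
  bounce: vy ← 0.45·3.117 = 1.403
Arc 4: start y=0.000, vy=1.403 → t=0.286, apex=0.100, x_land=63.572, impact vy=-1.403
  bounce: vy ← 0.45·1.403 = 0.631
Arc 5: start y=0.000, vy=0.631 → t=0.129, apex=0.020, x_land=65.368, impact vy=-0.631
  bounce: vy ← 0.45·0.631 = 0.284

1 2.225 12.086 31.011
2 1.413 2.447 50.715
3 0.636 0.496 59.582
4 0.286 0.100 63.572
5 0.129 0.020 65.368
final: 65.368 0.284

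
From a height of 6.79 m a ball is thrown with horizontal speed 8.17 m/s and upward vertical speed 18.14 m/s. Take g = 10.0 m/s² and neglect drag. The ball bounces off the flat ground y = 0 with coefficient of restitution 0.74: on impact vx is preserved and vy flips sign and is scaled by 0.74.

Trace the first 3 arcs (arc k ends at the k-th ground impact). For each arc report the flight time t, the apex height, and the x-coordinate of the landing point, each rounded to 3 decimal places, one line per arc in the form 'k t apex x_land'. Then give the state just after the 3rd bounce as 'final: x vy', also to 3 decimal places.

Arc 1: start y=6.790, vy=18.140 → t=3.970, apex=23.243, x_land=32.435, impact vy=-21.561
  bounce: vy ← 0.74·21.561 = 15.955
Arc 2: start y=0.000, vy=15.955 → t=3.191, apex=12.728, x_land=58.506, impact vy=-15.955
  bounce: vy ← 0.74·15.955 = 11.807
Arc 3: start y=0.000, vy=11.807 → t=2.361, apex=6.970, x_land=77.798, impact vy=-11.807
  bounce: vy ← 0.74·11.807 = 8.737

1 3.970 23.243 32.435
2 3.191 12.728 58.506
3 2.361 6.970 77.798
final: 77.798 8.737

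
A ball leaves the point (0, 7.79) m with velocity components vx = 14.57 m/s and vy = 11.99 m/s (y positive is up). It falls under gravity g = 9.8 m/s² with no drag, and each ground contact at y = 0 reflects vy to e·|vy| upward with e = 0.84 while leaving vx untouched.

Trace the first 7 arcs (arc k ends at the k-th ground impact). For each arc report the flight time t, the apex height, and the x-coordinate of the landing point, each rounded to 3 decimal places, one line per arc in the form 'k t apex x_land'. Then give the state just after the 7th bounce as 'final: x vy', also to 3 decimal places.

1 2.980 15.125 43.424
2 2.952 10.672 86.428
3 2.479 7.530 122.552
4 2.083 5.313 152.896
5 1.749 3.749 178.385
6 1.470 2.645 199.796
7 1.234 1.867 217.781
final: 217.781 5.081

Arc 1: start y=7.790, vy=11.990 → t=2.980, apex=15.125, x_land=43.424, impact vy=-17.218
  bounce: vy ← 0.84·17.218 = 14.463
Arc 2: start y=0.000, vy=14.463 → t=2.952, apex=10.672, x_land=86.428, impact vy=-14.463
  bounce: vy ← 0.84·14.463 = 12.149
Arc 3: start y=0.000, vy=12.149 → t=2.479, apex=7.530, x_land=122.552, impact vy=-12.149
  bounce: vy ← 0.84·12.149 = 10.205
Arc 4: start y=0.000, vy=10.205 → t=2.083, apex=5.313, x_land=152.896, impact vy=-10.205
  bounce: vy ← 0.84·10.205 = 8.572
Arc 5: start y=0.000, vy=8.572 → t=1.749, apex=3.749, x_land=178.385, impact vy=-8.572
  bounce: vy ← 0.84·8.572 = 7.201
Arc 6: start y=0.000, vy=7.201 → t=1.470, apex=2.645, x_land=199.796, impact vy=-7.201
  bounce: vy ← 0.84·7.201 = 6.048
Arc 7: start y=0.000, vy=6.048 → t=1.234, apex=1.867, x_land=217.781, impact vy=-6.048
  bounce: vy ← 0.84·6.048 = 5.081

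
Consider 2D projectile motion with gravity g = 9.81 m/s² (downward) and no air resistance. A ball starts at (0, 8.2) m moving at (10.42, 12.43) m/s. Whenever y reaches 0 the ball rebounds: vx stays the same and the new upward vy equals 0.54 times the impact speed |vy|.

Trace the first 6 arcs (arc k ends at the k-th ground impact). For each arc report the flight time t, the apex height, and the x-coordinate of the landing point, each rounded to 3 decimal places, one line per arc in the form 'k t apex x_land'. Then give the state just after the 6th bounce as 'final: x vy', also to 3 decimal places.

Arc 1: start y=8.200, vy=12.430 → t=3.077, apex=16.075, x_land=32.066, impact vy=-17.759
  bounce: vy ← 0.54·17.759 = 9.590
Arc 2: start y=0.000, vy=9.590 → t=1.955, apex=4.687, x_land=52.439, impact vy=-9.590
  bounce: vy ← 0.54·9.590 = 5.179
Arc 3: start y=0.000, vy=5.179 → t=1.056, apex=1.367, x_land=63.440, impact vy=-5.179
  bounce: vy ← 0.54·5.179 = 2.796
Arc 4: start y=0.000, vy=2.796 → t=0.570, apex=0.399, x_land=69.381, impact vy=-2.796
  bounce: vy ← 0.54·2.796 = 1.510
Arc 5: start y=0.000, vy=1.510 → t=0.308, apex=0.116, x_land=72.589, impact vy=-1.510
  bounce: vy ← 0.54·1.510 = 0.815
Arc 6: start y=0.000, vy=0.815 → t=0.166, apex=0.034, x_land=74.321, impact vy=-0.815
  bounce: vy ← 0.54·0.815 = 0.440

1 3.077 16.075 32.066
2 1.955 4.687 52.439
3 1.056 1.367 63.440
4 0.570 0.399 69.381
5 0.308 0.116 72.589
6 0.166 0.034 74.321
final: 74.321 0.440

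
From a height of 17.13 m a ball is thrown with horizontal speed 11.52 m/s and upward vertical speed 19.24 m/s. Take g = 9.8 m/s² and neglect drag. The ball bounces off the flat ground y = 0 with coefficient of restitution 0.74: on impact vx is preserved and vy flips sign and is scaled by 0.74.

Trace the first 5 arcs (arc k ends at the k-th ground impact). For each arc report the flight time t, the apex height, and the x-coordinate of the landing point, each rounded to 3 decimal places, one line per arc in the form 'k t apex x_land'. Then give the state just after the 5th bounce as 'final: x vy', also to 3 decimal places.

1 4.674 36.017 53.849
2 4.013 19.723 100.073
3 2.969 10.800 134.279
4 2.197 5.914 159.591
5 1.626 3.239 178.322
final: 178.322 5.896

Arc 1: start y=17.130, vy=19.240 → t=4.674, apex=36.017, x_land=53.849, impact vy=-26.569
  bounce: vy ← 0.74·26.569 = 19.661
Arc 2: start y=0.000, vy=19.661 → t=4.013, apex=19.723, x_land=100.073, impact vy=-19.661
  bounce: vy ← 0.74·19.661 = 14.549
Arc 3: start y=0.000, vy=14.549 → t=2.969, apex=10.800, x_land=134.279, impact vy=-14.549
  bounce: vy ← 0.74·14.549 = 10.767
Arc 4: start y=0.000, vy=10.767 → t=2.197, apex=5.914, x_land=159.591, impact vy=-10.767
  bounce: vy ← 0.74·10.767 = 7.967
Arc 5: start y=0.000, vy=7.967 → t=1.626, apex=3.239, x_land=178.322, impact vy=-7.967
  bounce: vy ← 0.74·7.967 = 5.896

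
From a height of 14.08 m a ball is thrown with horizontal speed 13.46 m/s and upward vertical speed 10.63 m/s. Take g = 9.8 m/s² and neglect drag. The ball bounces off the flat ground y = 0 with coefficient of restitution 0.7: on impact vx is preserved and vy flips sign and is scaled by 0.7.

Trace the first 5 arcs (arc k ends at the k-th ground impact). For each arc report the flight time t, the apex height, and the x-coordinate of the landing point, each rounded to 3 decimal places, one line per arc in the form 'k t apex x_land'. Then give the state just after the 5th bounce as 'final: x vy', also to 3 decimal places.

1 3.097 19.845 41.688
2 2.817 9.724 79.611
3 1.972 4.765 106.157
4 1.381 2.335 124.739
5 0.966 1.144 137.747
final: 137.747 3.315

Arc 1: start y=14.080, vy=10.630 → t=3.097, apex=19.845, x_land=41.688, impact vy=-19.722
  bounce: vy ← 0.7·19.722 = 13.806
Arc 2: start y=0.000, vy=13.806 → t=2.817, apex=9.724, x_land=79.611, impact vy=-13.806
  bounce: vy ← 0.7·13.806 = 9.664
Arc 3: start y=0.000, vy=9.664 → t=1.972, apex=4.765, x_land=106.157, impact vy=-9.664
  bounce: vy ← 0.7·9.664 = 6.765
Arc 4: start y=0.000, vy=6.765 → t=1.381, apex=2.335, x_land=124.739, impact vy=-6.765
  bounce: vy ← 0.7·6.765 = 4.735
Arc 5: start y=0.000, vy=4.735 → t=0.966, apex=1.144, x_land=137.747, impact vy=-4.735
  bounce: vy ← 0.7·4.735 = 3.315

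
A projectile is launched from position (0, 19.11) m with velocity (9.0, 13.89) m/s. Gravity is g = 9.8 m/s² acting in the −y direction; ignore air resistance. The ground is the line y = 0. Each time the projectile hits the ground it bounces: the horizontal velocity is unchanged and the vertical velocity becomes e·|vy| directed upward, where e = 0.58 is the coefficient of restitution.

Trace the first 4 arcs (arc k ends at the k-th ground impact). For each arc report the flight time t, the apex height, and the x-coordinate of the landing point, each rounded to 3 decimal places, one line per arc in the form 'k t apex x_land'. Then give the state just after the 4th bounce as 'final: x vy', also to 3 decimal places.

Arc 1: start y=19.110, vy=13.890 → t=3.848, apex=28.953, x_land=34.633, impact vy=-23.822
  bounce: vy ← 0.58·23.822 = 13.817
Arc 2: start y=0.000, vy=13.817 → t=2.820, apex=9.740, x_land=60.011, impact vy=-13.817
  bounce: vy ← 0.58·13.817 = 8.014
Arc 3: start y=0.000, vy=8.014 → t=1.635, apex=3.277, x_land=74.730, impact vy=-8.014
  bounce: vy ← 0.58·8.014 = 4.648
Arc 4: start y=0.000, vy=4.648 → t=0.949, apex=1.102, x_land=83.267, impact vy=-4.648
  bounce: vy ← 0.58·4.648 = 2.696

1 3.848 28.953 34.633
2 2.820 9.740 60.011
3 1.635 3.277 74.730
4 0.949 1.102 83.267
final: 83.267 2.696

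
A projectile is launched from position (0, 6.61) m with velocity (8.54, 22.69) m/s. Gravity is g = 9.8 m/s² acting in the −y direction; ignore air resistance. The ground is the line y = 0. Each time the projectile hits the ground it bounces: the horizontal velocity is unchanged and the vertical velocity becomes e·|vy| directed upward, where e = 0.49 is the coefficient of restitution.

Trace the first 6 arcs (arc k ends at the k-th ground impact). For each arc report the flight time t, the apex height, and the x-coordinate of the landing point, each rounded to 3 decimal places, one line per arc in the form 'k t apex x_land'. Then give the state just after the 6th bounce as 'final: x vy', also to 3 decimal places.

Arc 1: start y=6.610, vy=22.690 → t=4.906, apex=32.877, x_land=41.894, impact vy=-25.385
  bounce: vy ← 0.49·25.385 = 12.439
Arc 2: start y=0.000, vy=12.439 → t=2.538, apex=7.894, x_land=63.573, impact vy=-12.439
  bounce: vy ← 0.49·12.439 = 6.095
Arc 3: start y=0.000, vy=6.095 → t=1.244, apex=1.895, x_land=74.195, impact vy=-6.095
  bounce: vy ← 0.49·6.095 = 2.987
Arc 4: start y=0.000, vy=2.987 → t=0.609, apex=0.455, x_land=79.400, impact vy=-2.987
  bounce: vy ← 0.49·2.987 = 1.463
Arc 5: start y=0.000, vy=1.463 → t=0.299, apex=0.109, x_land=81.951, impact vy=-1.463
  bounce: vy ← 0.49·1.463 = 0.717
Arc 6: start y=0.000, vy=0.717 → t=0.146, apex=0.026, x_land=83.200, impact vy=-0.717
  bounce: vy ← 0.49·0.717 = 0.351

1 4.906 32.877 41.894
2 2.538 7.894 63.573
3 1.244 1.895 74.195
4 0.609 0.455 79.400
5 0.299 0.109 81.951
6 0.146 0.026 83.200
final: 83.200 0.351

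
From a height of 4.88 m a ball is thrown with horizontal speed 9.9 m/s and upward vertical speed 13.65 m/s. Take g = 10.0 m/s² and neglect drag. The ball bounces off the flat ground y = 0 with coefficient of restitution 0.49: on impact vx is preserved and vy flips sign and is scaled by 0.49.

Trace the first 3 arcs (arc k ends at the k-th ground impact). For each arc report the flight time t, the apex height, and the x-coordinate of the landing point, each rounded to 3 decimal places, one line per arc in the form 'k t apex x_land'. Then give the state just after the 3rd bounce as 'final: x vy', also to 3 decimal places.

Arc 1: start y=4.880, vy=13.650 → t=3.050, apex=14.196, x_land=30.195, impact vy=-16.850
  bounce: vy ← 0.49·16.850 = 8.257
Arc 2: start y=0.000, vy=8.257 → t=1.651, apex=3.408, x_land=46.543, impact vy=-8.257
  bounce: vy ← 0.49·8.257 = 4.046
Arc 3: start y=0.000, vy=4.046 → t=0.809, apex=0.818, x_land=54.553, impact vy=-4.046
  bounce: vy ← 0.49·4.046 = 1.982

1 3.050 14.196 30.195
2 1.651 3.408 46.543
3 0.809 0.818 54.553
final: 54.553 1.982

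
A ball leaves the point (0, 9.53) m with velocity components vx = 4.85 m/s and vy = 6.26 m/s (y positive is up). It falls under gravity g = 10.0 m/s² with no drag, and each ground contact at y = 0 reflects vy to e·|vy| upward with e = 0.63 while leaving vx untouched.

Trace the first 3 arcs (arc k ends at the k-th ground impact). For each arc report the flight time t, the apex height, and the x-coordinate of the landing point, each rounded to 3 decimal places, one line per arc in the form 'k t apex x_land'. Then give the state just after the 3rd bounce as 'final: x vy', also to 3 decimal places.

Arc 1: start y=9.530, vy=6.260 → t=2.142, apex=11.489, x_land=10.388, impact vy=-15.159
  bounce: vy ← 0.63·15.159 = 9.550
Arc 2: start y=0.000, vy=9.550 → t=1.910, apex=4.560, x_land=19.652, impact vy=-9.550
  bounce: vy ← 0.63·9.550 = 6.017
Arc 3: start y=0.000, vy=6.017 → t=1.203, apex=1.810, x_land=25.488, impact vy=-6.017
  bounce: vy ← 0.63·6.017 = 3.790

1 2.142 11.489 10.388
2 1.910 4.560 19.652
3 1.203 1.810 25.488
final: 25.488 3.790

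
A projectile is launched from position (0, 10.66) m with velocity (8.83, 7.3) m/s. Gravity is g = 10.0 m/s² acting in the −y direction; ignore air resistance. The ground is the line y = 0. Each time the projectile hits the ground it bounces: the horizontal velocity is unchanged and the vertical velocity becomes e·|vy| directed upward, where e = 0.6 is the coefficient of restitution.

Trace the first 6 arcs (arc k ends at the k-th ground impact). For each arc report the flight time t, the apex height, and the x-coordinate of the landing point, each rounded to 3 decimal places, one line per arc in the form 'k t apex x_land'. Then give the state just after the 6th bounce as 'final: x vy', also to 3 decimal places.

1 2.362 13.325 20.860
2 1.959 4.797 38.158
3 1.175 1.727 48.536
4 0.705 0.622 54.763
5 0.423 0.224 58.500
6 0.254 0.081 60.741
final: 60.741 0.762

Arc 1: start y=10.660, vy=7.300 → t=2.362, apex=13.325, x_land=20.860, impact vy=-16.325
  bounce: vy ← 0.6·16.325 = 9.795
Arc 2: start y=0.000, vy=9.795 → t=1.959, apex=4.797, x_land=38.158, impact vy=-9.795
  bounce: vy ← 0.6·9.795 = 5.877
Arc 3: start y=0.000, vy=5.877 → t=1.175, apex=1.727, x_land=48.536, impact vy=-5.877
  bounce: vy ← 0.6·5.877 = 3.526
Arc 4: start y=0.000, vy=3.526 → t=0.705, apex=0.622, x_land=54.763, impact vy=-3.526
  bounce: vy ← 0.6·3.526 = 2.116
Arc 5: start y=0.000, vy=2.116 → t=0.423, apex=0.224, x_land=58.500, impact vy=-2.116
  bounce: vy ← 0.6·2.116 = 1.269
Arc 6: start y=0.000, vy=1.269 → t=0.254, apex=0.081, x_land=60.741, impact vy=-1.269
  bounce: vy ← 0.6·1.269 = 0.762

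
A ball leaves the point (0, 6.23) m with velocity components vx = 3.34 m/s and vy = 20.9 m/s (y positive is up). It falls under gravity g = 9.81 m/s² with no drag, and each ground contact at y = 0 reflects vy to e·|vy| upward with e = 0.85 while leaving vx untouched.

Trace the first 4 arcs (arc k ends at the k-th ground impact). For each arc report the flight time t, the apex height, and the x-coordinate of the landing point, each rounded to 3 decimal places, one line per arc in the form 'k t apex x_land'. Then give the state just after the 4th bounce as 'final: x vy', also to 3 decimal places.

Arc 1: start y=6.230, vy=20.900 → t=4.541, apex=28.494, x_land=15.166, impact vy=-23.644
  bounce: vy ← 0.85·23.644 = 20.097
Arc 2: start y=0.000, vy=20.097 → t=4.097, apex=20.587, x_land=28.851, impact vy=-20.097
  bounce: vy ← 0.85·20.097 = 17.083
Arc 3: start y=0.000, vy=17.083 → t=3.483, apex=14.874, x_land=40.483, impact vy=-17.083
  bounce: vy ← 0.85·17.083 = 14.520
Arc 4: start y=0.000, vy=14.520 → t=2.960, apex=10.746, x_land=50.371, impact vy=-14.520
  bounce: vy ← 0.85·14.520 = 12.342

1 4.541 28.494 15.166
2 4.097 20.587 28.851
3 3.483 14.874 40.483
4 2.960 10.746 50.371
final: 50.371 12.342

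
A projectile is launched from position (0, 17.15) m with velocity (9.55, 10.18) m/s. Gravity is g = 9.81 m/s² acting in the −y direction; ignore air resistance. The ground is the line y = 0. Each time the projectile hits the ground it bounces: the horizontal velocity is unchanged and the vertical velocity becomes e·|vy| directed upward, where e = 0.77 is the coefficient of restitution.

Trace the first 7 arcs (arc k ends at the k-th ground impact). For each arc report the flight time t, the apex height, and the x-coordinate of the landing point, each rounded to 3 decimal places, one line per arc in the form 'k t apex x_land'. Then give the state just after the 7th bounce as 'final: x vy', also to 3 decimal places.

Arc 1: start y=17.150, vy=10.180 → t=3.176, apex=22.432, x_land=30.333, impact vy=-20.979
  bounce: vy ← 0.77·20.979 = 16.154
Arc 2: start y=0.000, vy=16.154 → t=3.293, apex=13.300, x_land=61.784, impact vy=-16.154
  bounce: vy ← 0.77·16.154 = 12.438
Arc 3: start y=0.000, vy=12.438 → t=2.536, apex=7.886, x_land=86.002, impact vy=-12.438
  bounce: vy ← 0.77·12.438 = 9.578
Arc 4: start y=0.000, vy=9.578 → t=1.953, apex=4.675, x_land=104.649, impact vy=-9.578
  bounce: vy ← 0.77·9.578 = 7.375
Arc 5: start y=0.000, vy=7.375 → t=1.504, apex=2.772, x_land=119.008, impact vy=-7.375
  bounce: vy ← 0.77·7.375 = 5.679
Arc 6: start y=0.000, vy=5.679 → t=1.158, apex=1.644, x_land=130.064, impact vy=-5.679
  bounce: vy ← 0.77·5.679 = 4.372
Arc 7: start y=0.000, vy=4.372 → t=0.891, apex=0.974, x_land=138.577, impact vy=-4.372
  bounce: vy ← 0.77·4.372 = 3.367

1 3.176 22.432 30.333
2 3.293 13.300 61.784
3 2.536 7.886 86.002
4 1.953 4.675 104.649
5 1.504 2.772 119.008
6 1.158 1.644 130.064
7 0.891 0.974 138.577
final: 138.577 3.367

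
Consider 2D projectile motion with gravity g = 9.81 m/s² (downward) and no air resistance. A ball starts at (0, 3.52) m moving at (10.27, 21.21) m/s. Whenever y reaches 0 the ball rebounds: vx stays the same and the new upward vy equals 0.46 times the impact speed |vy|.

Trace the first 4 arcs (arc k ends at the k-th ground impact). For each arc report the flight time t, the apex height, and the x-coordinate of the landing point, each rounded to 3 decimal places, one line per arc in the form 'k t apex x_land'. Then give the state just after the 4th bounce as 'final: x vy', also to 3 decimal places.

Arc 1: start y=3.520, vy=21.210 → t=4.484, apex=26.449, x_land=46.053, impact vy=-22.780
  bounce: vy ← 0.46·22.780 = 10.479
Arc 2: start y=0.000, vy=10.479 → t=2.136, apex=5.597, x_land=67.993, impact vy=-10.479
  bounce: vy ← 0.46·10.479 = 4.820
Arc 3: start y=0.000, vy=4.820 → t=0.983, apex=1.184, x_land=78.085, impact vy=-4.820
  bounce: vy ← 0.46·4.820 = 2.217
Arc 4: start y=0.000, vy=2.217 → t=0.452, apex=0.251, x_land=82.728, impact vy=-2.217
  bounce: vy ← 0.46·2.217 = 1.020

1 4.484 26.449 46.053
2 2.136 5.597 67.993
3 0.983 1.184 78.085
4 0.452 0.251 82.728
final: 82.728 1.020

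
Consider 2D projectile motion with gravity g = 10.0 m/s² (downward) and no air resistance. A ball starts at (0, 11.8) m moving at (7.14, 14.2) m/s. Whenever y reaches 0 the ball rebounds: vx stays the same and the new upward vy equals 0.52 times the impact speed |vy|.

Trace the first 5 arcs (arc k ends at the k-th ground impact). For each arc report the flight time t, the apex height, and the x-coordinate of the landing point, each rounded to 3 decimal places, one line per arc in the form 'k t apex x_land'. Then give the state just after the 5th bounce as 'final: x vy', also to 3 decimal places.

Arc 1: start y=11.800, vy=14.200 → t=3.512, apex=21.882, x_land=25.076, impact vy=-20.920
  bounce: vy ← 0.52·20.920 = 10.878
Arc 2: start y=0.000, vy=10.878 → t=2.176, apex=5.917, x_land=40.610, impact vy=-10.878
  bounce: vy ← 0.52·10.878 = 5.657
Arc 3: start y=0.000, vy=5.657 → t=1.131, apex=1.600, x_land=48.688, impact vy=-5.657
  bounce: vy ← 0.52·5.657 = 2.941
Arc 4: start y=0.000, vy=2.941 → t=0.588, apex=0.433, x_land=52.888, impact vy=-2.941
  bounce: vy ← 0.52·2.941 = 1.530
Arc 5: start y=0.000, vy=1.530 → t=0.306, apex=0.117, x_land=55.072, impact vy=-1.530
  bounce: vy ← 0.52·1.530 = 0.795

1 3.512 21.882 25.076
2 2.176 5.917 40.610
3 1.131 1.600 48.688
4 0.588 0.433 52.888
5 0.306 0.117 55.072
final: 55.072 0.795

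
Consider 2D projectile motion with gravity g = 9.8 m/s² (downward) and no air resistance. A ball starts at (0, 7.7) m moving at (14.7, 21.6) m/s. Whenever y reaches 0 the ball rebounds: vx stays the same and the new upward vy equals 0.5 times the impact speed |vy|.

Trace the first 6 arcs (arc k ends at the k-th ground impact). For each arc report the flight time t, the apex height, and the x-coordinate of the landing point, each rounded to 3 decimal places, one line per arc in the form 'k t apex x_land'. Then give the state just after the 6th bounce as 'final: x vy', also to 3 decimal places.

Arc 1: start y=7.700, vy=21.600 → t=4.740, apex=31.504, x_land=69.674, impact vy=-24.849
  bounce: vy ← 0.5·24.849 = 12.425
Arc 2: start y=0.000, vy=12.425 → t=2.536, apex=7.876, x_land=106.947, impact vy=-12.425
  bounce: vy ← 0.5·12.425 = 6.212
Arc 3: start y=0.000, vy=6.212 → t=1.268, apex=1.969, x_land=125.584, impact vy=-6.212
  bounce: vy ← 0.5·6.212 = 3.106
Arc 4: start y=0.000, vy=3.106 → t=0.634, apex=0.492, x_land=134.903, impact vy=-3.106
  bounce: vy ← 0.5·3.106 = 1.553
Arc 5: start y=0.000, vy=1.553 → t=0.317, apex=0.123, x_land=139.562, impact vy=-1.553
  bounce: vy ← 0.5·1.553 = 0.777
Arc 6: start y=0.000, vy=0.777 → t=0.158, apex=0.031, x_land=141.892, impact vy=-0.777
  bounce: vy ← 0.5·0.777 = 0.388

1 4.740 31.504 69.674
2 2.536 7.876 106.947
3 1.268 1.969 125.584
4 0.634 0.492 134.903
5 0.317 0.123 139.562
6 0.158 0.031 141.892
final: 141.892 0.388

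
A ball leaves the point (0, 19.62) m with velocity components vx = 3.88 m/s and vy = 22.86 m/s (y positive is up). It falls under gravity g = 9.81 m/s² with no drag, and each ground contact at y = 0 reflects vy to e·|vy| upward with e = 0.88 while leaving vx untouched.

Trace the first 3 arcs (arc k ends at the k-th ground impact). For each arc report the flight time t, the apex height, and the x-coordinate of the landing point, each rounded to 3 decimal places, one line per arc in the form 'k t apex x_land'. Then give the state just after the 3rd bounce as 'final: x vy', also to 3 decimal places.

1 5.401 46.255 20.956
2 5.405 35.820 41.927
3 4.756 27.739 60.381
final: 60.381 20.529

Arc 1: start y=19.620, vy=22.860 → t=5.401, apex=46.255, x_land=20.956, impact vy=-30.125
  bounce: vy ← 0.88·30.125 = 26.510
Arc 2: start y=0.000, vy=26.510 → t=5.405, apex=35.820, x_land=41.927, impact vy=-26.510
  bounce: vy ← 0.88·26.510 = 23.329
Arc 3: start y=0.000, vy=23.329 → t=4.756, apex=27.739, x_land=60.381, impact vy=-23.329
  bounce: vy ← 0.88·23.329 = 20.529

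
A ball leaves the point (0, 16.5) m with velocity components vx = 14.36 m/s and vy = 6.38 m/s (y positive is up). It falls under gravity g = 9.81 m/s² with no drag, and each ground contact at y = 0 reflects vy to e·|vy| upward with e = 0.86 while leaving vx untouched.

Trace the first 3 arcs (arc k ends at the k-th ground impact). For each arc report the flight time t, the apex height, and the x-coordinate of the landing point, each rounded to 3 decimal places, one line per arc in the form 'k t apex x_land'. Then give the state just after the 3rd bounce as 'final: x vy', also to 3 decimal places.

Arc 1: start y=16.500, vy=6.380 → t=2.596, apex=18.575, x_land=37.284, impact vy=-19.090
  bounce: vy ← 0.86·19.090 = 16.418
Arc 2: start y=0.000, vy=16.418 → t=3.347, apex=13.738, x_land=85.348, impact vy=-16.418
  bounce: vy ← 0.86·16.418 = 14.119
Arc 3: start y=0.000, vy=14.119 → t=2.879, apex=10.160, x_land=126.683, impact vy=-14.119
  bounce: vy ← 0.86·14.119 = 12.142

1 2.596 18.575 37.284
2 3.347 13.738 85.348
3 2.879 10.160 126.683
final: 126.683 12.142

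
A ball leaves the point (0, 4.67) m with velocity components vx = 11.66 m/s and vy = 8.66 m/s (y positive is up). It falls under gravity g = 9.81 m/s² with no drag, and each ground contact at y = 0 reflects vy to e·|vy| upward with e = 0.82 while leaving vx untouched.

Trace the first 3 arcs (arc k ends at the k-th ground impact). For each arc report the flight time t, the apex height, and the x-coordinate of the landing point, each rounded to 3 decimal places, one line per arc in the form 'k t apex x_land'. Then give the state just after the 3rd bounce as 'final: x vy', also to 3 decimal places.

Arc 1: start y=4.670, vy=8.660 → t=2.199, apex=8.492, x_land=25.636, impact vy=-12.908
  bounce: vy ← 0.82·12.908 = 10.585
Arc 2: start y=0.000, vy=10.585 → t=2.158, apex=5.710, x_land=50.797, impact vy=-10.585
  bounce: vy ← 0.82·10.585 = 8.679
Arc 3: start y=0.000, vy=8.679 → t=1.770, apex=3.840, x_land=71.430, impact vy=-8.679
  bounce: vy ← 0.82·8.679 = 7.117

1 2.199 8.492 25.636
2 2.158 5.710 50.797
3 1.770 3.840 71.430
final: 71.430 7.117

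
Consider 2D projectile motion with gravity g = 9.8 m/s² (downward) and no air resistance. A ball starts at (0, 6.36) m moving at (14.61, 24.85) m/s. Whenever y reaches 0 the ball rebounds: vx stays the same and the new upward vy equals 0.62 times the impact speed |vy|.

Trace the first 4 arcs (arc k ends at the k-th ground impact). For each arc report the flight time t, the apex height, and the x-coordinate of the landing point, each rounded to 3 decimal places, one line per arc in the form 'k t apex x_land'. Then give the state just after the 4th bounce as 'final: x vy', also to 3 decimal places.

Arc 1: start y=6.360, vy=24.850 → t=5.316, apex=37.866, x_land=77.661, impact vy=-27.243
  bounce: vy ← 0.62·27.243 = 16.891
Arc 2: start y=0.000, vy=16.891 → t=3.447, apex=14.556, x_land=128.023, impact vy=-16.891
  bounce: vy ← 0.62·16.891 = 10.472
Arc 3: start y=0.000, vy=10.472 → t=2.137, apex=5.595, x_land=159.247, impact vy=-10.472
  bounce: vy ← 0.62·10.472 = 6.493
Arc 4: start y=0.000, vy=6.493 → t=1.325, apex=2.151, x_land=178.606, impact vy=-6.493
  bounce: vy ← 0.62·6.493 = 4.026

1 5.316 37.866 77.661
2 3.447 14.556 128.023
3 2.137 5.595 159.247
4 1.325 2.151 178.606
final: 178.606 4.026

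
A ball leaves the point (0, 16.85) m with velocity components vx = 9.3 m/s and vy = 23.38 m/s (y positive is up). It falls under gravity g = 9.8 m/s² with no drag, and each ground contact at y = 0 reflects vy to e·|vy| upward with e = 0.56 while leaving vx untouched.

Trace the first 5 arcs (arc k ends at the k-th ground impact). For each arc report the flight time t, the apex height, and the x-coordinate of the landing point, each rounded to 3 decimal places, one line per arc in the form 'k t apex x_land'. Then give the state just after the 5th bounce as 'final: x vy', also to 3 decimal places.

1 5.407 44.739 50.289
2 3.384 14.030 81.762
3 1.895 4.400 99.387
4 1.061 1.380 109.257
5 0.594 0.433 114.785
final: 114.785 1.631

Arc 1: start y=16.850, vy=23.380 → t=5.407, apex=44.739, x_land=50.289, impact vy=-29.612
  bounce: vy ← 0.56·29.612 = 16.583
Arc 2: start y=0.000, vy=16.583 → t=3.384, apex=14.030, x_land=81.762, impact vy=-16.583
  bounce: vy ← 0.56·16.583 = 9.286
Arc 3: start y=0.000, vy=9.286 → t=1.895, apex=4.400, x_land=99.387, impact vy=-9.286
  bounce: vy ← 0.56·9.286 = 5.200
Arc 4: start y=0.000, vy=5.200 → t=1.061, apex=1.380, x_land=109.257, impact vy=-5.200
  bounce: vy ← 0.56·5.200 = 2.912
Arc 5: start y=0.000, vy=2.912 → t=0.594, apex=0.433, x_land=114.785, impact vy=-2.912
  bounce: vy ← 0.56·2.912 = 1.631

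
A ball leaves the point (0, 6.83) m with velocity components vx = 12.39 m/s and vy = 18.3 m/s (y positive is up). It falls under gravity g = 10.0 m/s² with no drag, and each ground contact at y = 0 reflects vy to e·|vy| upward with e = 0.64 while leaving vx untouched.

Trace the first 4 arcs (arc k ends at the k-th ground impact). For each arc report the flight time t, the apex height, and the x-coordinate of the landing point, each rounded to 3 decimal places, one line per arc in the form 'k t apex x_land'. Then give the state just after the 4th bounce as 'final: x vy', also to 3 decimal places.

Arc 1: start y=6.830, vy=18.300 → t=4.001, apex=23.575, x_land=49.577, impact vy=-21.714
  bounce: vy ← 0.64·21.714 = 13.897
Arc 2: start y=0.000, vy=13.897 → t=2.779, apex=9.656, x_land=84.014, impact vy=-13.897
  bounce: vy ← 0.64·13.897 = 8.894
Arc 3: start y=0.000, vy=8.894 → t=1.779, apex=3.955, x_land=106.053, impact vy=-8.894
  bounce: vy ← 0.64·8.894 = 5.692
Arc 4: start y=0.000, vy=5.692 → t=1.138, apex=1.620, x_land=120.158, impact vy=-5.692
  bounce: vy ← 0.64·5.692 = 3.643

1 4.001 23.575 49.577
2 2.779 9.656 84.014
3 1.779 3.955 106.053
4 1.138 1.620 120.158
final: 120.158 3.643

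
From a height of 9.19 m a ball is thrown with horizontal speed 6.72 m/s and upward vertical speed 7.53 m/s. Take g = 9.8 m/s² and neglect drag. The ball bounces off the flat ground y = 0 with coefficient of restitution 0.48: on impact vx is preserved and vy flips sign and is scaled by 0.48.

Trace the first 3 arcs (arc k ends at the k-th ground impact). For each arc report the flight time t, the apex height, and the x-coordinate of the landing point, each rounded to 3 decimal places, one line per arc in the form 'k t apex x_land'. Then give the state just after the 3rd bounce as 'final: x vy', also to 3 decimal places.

Arc 1: start y=9.190, vy=7.530 → t=2.339, apex=12.083, x_land=15.716, impact vy=-15.389
  bounce: vy ← 0.48·15.389 = 7.387
Arc 2: start y=0.000, vy=7.387 → t=1.508, apex=2.784, x_land=25.846, impact vy=-7.387
  bounce: vy ← 0.48·7.387 = 3.546
Arc 3: start y=0.000, vy=3.546 → t=0.724, apex=0.641, x_land=30.709, impact vy=-3.546
  bounce: vy ← 0.48·3.546 = 1.702

1 2.339 12.083 15.716
2 1.508 2.784 25.846
3 0.724 0.641 30.709
final: 30.709 1.702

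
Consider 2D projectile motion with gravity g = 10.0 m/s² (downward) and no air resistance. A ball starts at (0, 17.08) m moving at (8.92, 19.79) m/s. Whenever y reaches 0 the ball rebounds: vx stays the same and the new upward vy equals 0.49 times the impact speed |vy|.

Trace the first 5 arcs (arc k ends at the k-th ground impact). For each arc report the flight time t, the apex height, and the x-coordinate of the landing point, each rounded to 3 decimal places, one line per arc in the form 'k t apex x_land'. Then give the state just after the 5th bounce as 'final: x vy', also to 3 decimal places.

Arc 1: start y=17.080, vy=19.790 → t=4.687, apex=36.662, x_land=41.807, impact vy=-27.078
  bounce: vy ← 0.49·27.078 = 13.268
Arc 2: start y=0.000, vy=13.268 → t=2.654, apex=8.803, x_land=65.478, impact vy=-13.268
  bounce: vy ← 0.49·13.268 = 6.502
Arc 3: start y=0.000, vy=6.502 → t=1.300, apex=2.114, x_land=77.076, impact vy=-6.502
  bounce: vy ← 0.49·6.502 = 3.186
Arc 4: start y=0.000, vy=3.186 → t=0.637, apex=0.507, x_land=82.760, impact vy=-3.186
  bounce: vy ← 0.49·3.186 = 1.561
Arc 5: start y=0.000, vy=1.561 → t=0.312, apex=0.122, x_land=85.545, impact vy=-1.561
  bounce: vy ← 0.49·1.561 = 0.765

1 4.687 36.662 41.807
2 2.654 8.803 65.478
3 1.300 2.114 77.076
4 0.637 0.507 82.760
5 0.312 0.122 85.545
final: 85.545 0.765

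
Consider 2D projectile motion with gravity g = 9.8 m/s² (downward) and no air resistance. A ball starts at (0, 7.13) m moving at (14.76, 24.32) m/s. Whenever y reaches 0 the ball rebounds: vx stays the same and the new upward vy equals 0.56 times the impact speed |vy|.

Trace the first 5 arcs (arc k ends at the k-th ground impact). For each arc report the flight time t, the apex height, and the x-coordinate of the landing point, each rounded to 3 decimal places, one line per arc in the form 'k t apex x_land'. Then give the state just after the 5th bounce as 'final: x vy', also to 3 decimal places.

Arc 1: start y=7.130, vy=24.320 → t=5.241, apex=37.307, x_land=77.356, impact vy=-27.041
  bounce: vy ← 0.56·27.041 = 15.143
Arc 2: start y=0.000, vy=15.143 → t=3.090, apex=11.699, x_land=122.970, impact vy=-15.143
  bounce: vy ← 0.56·15.143 = 8.480
Arc 3: start y=0.000, vy=8.480 → t=1.731, apex=3.669, x_land=148.514, impact vy=-8.480
  bounce: vy ← 0.56·8.480 = 4.749
Arc 4: start y=0.000, vy=4.749 → t=0.969, apex=1.151, x_land=162.818, impact vy=-4.749
  bounce: vy ← 0.56·4.749 = 2.659
Arc 5: start y=0.000, vy=2.659 → t=0.543, apex=0.361, x_land=170.829, impact vy=-2.659
  bounce: vy ← 0.56·2.659 = 1.489

1 5.241 37.307 77.356
2 3.090 11.699 122.970
3 1.731 3.669 148.514
4 0.969 1.151 162.818
5 0.543 0.361 170.829
final: 170.829 1.489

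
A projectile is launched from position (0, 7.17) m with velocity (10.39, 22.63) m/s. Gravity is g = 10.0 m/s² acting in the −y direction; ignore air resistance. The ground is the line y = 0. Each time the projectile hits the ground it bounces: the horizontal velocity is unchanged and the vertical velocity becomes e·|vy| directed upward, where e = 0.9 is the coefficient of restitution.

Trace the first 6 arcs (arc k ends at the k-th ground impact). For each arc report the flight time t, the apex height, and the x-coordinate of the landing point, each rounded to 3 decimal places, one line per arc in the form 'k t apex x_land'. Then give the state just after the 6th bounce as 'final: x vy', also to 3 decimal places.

1 4.823 32.776 50.114
2 4.609 26.548 97.997
3 4.148 21.504 141.092
4 3.733 17.418 179.877
5 3.360 14.109 214.783
6 3.024 11.428 246.199
final: 246.199 13.607

Arc 1: start y=7.170, vy=22.630 → t=4.823, apex=32.776, x_land=50.114, impact vy=-25.603
  bounce: vy ← 0.9·25.603 = 23.043
Arc 2: start y=0.000, vy=23.043 → t=4.609, apex=26.548, x_land=97.997, impact vy=-23.043
  bounce: vy ← 0.9·23.043 = 20.738
Arc 3: start y=0.000, vy=20.738 → t=4.148, apex=21.504, x_land=141.092, impact vy=-20.738
  bounce: vy ← 0.9·20.738 = 18.665
Arc 4: start y=0.000, vy=18.665 → t=3.733, apex=17.418, x_land=179.877, impact vy=-18.665
  bounce: vy ← 0.9·18.665 = 16.798
Arc 5: start y=0.000, vy=16.798 → t=3.360, apex=14.109, x_land=214.783, impact vy=-16.798
  bounce: vy ← 0.9·16.798 = 15.118
Arc 6: start y=0.000, vy=15.118 → t=3.024, apex=11.428, x_land=246.199, impact vy=-15.118
  bounce: vy ← 0.9·15.118 = 13.607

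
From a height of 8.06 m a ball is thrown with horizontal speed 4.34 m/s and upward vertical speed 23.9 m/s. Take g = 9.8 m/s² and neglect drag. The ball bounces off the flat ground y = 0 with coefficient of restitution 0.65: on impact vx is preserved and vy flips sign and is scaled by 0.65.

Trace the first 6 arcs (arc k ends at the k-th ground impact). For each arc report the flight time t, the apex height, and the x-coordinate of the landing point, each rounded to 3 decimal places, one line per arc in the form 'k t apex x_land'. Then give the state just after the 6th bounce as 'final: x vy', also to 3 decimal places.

1 5.194 37.203 22.543
2 3.582 15.718 38.089
3 2.328 6.641 48.194
4 1.513 2.806 54.763
5 0.984 1.185 59.032
6 0.639 0.501 61.807
final: 61.807 2.037

Arc 1: start y=8.060, vy=23.900 → t=5.194, apex=37.203, x_land=22.543, impact vy=-27.003
  bounce: vy ← 0.65·27.003 = 17.552
Arc 2: start y=0.000, vy=17.552 → t=3.582, apex=15.718, x_land=38.089, impact vy=-17.552
  bounce: vy ← 0.65·17.552 = 11.409
Arc 3: start y=0.000, vy=11.409 → t=2.328, apex=6.641, x_land=48.194, impact vy=-11.409
  bounce: vy ← 0.65·11.409 = 7.416
Arc 4: start y=0.000, vy=7.416 → t=1.513, apex=2.806, x_land=54.763, impact vy=-7.416
  bounce: vy ← 0.65·7.416 = 4.820
Arc 5: start y=0.000, vy=4.820 → t=0.984, apex=1.185, x_land=59.032, impact vy=-4.820
  bounce: vy ← 0.65·4.820 = 3.133
Arc 6: start y=0.000, vy=3.133 → t=0.639, apex=0.501, x_land=61.807, impact vy=-3.133
  bounce: vy ← 0.65·3.133 = 2.037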